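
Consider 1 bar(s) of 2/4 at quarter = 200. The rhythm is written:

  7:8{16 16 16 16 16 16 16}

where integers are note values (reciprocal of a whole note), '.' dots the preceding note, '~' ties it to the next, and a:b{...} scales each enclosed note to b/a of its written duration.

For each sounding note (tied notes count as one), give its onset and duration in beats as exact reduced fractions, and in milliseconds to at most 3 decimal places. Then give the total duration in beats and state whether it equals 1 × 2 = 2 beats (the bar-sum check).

1) 0.0ms=0b +85.714ms=2/7b
2) 85.714ms=2/7b +85.714ms=2/7b
3) 171.429ms=4/7b +85.714ms=2/7b
4) 257.143ms=6/7b +85.714ms=2/7b
5) 342.857ms=8/7b +85.714ms=2/7b
6) 428.571ms=10/7b +85.714ms=2/7b
7) 514.286ms=12/7b +85.714ms=2/7b
Σ=2b of 2 (200bpm 2/4) — PASS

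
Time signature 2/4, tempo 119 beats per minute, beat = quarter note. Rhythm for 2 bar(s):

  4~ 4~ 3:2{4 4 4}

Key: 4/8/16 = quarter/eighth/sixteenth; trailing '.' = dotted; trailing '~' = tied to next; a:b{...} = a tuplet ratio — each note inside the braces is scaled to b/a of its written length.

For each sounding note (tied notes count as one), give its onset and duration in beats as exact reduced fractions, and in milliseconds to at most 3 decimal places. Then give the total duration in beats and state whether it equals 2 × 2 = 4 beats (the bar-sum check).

1) 0.0ms=0b +1344.538ms=8/3b
2) 1344.538ms=8/3b +336.134ms=2/3b
3) 1680.672ms=10/3b +336.134ms=2/3b
Σ=4b of 4 (119bpm 2/4) — PASS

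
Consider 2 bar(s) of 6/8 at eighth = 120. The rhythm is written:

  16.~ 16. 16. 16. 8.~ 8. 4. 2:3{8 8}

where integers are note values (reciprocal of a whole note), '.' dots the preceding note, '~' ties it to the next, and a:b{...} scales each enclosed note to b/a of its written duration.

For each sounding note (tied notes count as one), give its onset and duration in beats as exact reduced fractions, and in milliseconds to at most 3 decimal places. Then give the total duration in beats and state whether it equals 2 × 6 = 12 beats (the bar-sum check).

1) 0.0ms=0b +750.0ms=3/2b
2) 750.0ms=3/2b +375.0ms=3/4b
3) 1125.0ms=9/4b +375.0ms=3/4b
4) 1500.0ms=3b +1500.0ms=3b
5) 3000.0ms=6b +1500.0ms=3b
6) 4500.0ms=9b +750.0ms=3/2b
7) 5250.0ms=21/2b +750.0ms=3/2b
Σ=12b of 12 (120bpm 6/8) — PASS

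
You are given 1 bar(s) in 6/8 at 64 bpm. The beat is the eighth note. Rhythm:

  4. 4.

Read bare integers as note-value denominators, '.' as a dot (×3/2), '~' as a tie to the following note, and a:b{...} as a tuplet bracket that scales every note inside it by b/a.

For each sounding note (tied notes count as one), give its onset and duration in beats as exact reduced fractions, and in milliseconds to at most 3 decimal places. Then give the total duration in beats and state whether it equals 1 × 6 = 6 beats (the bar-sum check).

1) 0.0ms=0b +2812.5ms=3b
2) 2812.5ms=3b +2812.5ms=3b
Σ=6b of 6 (64bpm 6/8) — PASS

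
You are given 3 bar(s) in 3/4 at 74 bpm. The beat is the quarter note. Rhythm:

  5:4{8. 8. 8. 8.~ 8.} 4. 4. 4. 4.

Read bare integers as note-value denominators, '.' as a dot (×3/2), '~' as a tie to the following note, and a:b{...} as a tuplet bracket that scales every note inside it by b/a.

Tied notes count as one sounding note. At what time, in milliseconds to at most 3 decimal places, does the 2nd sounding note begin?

note 2 onset = 3/5b = 486.486ms

1. 0.0ms @ 0 + 486.486ms (3/5)
2. 486.486ms @ 3/5 + 486.486ms (3/5)
3. 972.973ms @ 6/5 + 486.486ms (3/5)
4. 1459.459ms @ 9/5 + 972.973ms (6/5)
5. 2432.432ms @ 3 + 1216.216ms (3/2)
6. 3648.649ms @ 9/2 + 1216.216ms (3/2)
7. 4864.865ms @ 6 + 1216.216ms (3/2)
8. 6081.081ms @ 15/2 + 1216.216ms (3/2)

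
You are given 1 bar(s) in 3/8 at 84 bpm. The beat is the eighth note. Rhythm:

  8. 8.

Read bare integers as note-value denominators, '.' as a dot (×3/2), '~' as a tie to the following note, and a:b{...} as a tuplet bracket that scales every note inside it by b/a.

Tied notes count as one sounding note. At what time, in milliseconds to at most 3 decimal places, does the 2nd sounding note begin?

1. 0.0ms @ 0 + 1071.429ms (3/2)
2. 1071.429ms @ 3/2 + 1071.429ms (3/2)

note 2 onset = 3/2b = 1071.429ms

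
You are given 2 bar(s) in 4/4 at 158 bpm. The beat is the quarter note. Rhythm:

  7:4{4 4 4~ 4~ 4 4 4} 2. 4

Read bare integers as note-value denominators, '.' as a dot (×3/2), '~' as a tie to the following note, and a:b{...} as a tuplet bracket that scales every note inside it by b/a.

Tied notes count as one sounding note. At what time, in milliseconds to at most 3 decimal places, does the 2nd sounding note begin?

1. 0.0ms @ 0 + 216.998ms (4/7)
2. 216.998ms @ 4/7 + 216.998ms (4/7)
3. 433.996ms @ 8/7 + 650.995ms (12/7)
4. 1084.991ms @ 20/7 + 216.998ms (4/7)
5. 1301.989ms @ 24/7 + 216.998ms (4/7)
6. 1518.987ms @ 4 + 1139.241ms (3)
7. 2658.228ms @ 7 + 379.747ms (1)

note 2 onset = 4/7b = 216.998ms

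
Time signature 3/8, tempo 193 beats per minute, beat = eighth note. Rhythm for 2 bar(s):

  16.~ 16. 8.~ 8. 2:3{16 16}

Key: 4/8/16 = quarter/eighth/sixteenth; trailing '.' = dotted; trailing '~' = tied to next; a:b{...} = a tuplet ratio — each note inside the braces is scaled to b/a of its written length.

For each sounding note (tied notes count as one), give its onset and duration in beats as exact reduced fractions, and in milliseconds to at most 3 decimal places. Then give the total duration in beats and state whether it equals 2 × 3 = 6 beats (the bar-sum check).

1) 0.0ms=0b +466.321ms=3/2b
2) 466.321ms=3/2b +932.642ms=3b
3) 1398.964ms=9/2b +233.161ms=3/4b
4) 1632.124ms=21/4b +233.161ms=3/4b
Σ=6b of 6 (193bpm 3/8) — PASS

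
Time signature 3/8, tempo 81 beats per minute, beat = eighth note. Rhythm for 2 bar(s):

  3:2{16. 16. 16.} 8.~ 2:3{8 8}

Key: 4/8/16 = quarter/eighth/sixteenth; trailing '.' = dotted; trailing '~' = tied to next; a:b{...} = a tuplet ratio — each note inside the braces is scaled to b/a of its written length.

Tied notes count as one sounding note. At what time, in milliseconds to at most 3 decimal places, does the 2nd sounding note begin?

1. 0.0ms @ 0 + 370.37ms (1/2)
2. 370.37ms @ 1/2 + 370.37ms (1/2)
3. 740.741ms @ 1 + 370.37ms (1/2)
4. 1111.111ms @ 3/2 + 2222.222ms (3)
5. 3333.333ms @ 9/2 + 1111.111ms (3/2)

note 2 onset = 1/2b = 370.37ms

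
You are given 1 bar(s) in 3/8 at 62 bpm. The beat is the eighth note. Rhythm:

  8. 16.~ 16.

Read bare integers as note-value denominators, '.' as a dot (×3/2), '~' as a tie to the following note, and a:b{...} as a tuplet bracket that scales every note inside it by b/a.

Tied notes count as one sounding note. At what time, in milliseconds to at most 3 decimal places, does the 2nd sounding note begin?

note 2 onset = 3/2b = 1451.613ms

1. 0.0ms @ 0 + 1451.613ms (3/2)
2. 1451.613ms @ 3/2 + 1451.613ms (3/2)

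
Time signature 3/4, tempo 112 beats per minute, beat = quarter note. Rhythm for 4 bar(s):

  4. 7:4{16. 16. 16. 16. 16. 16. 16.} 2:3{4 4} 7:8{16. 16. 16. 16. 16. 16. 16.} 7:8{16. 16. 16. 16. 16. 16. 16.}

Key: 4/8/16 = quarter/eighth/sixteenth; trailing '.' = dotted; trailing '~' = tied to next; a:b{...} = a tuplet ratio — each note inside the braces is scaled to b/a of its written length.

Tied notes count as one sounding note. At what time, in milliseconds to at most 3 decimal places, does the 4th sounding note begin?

note 4 onset = 27/14b = 1033.163ms

1. 0.0ms @ 0 + 803.571ms (3/2)
2. 803.571ms @ 3/2 + 114.796ms (3/14)
3. 918.367ms @ 12/7 + 114.796ms (3/14)
4. 1033.163ms @ 27/14 + 114.796ms (3/14)
5. 1147.959ms @ 15/7 + 114.796ms (3/14)
6. 1262.755ms @ 33/14 + 114.796ms (3/14)
7. 1377.551ms @ 18/7 + 114.796ms (3/14)
8. 1492.347ms @ 39/14 + 114.796ms (3/14)
9. 1607.143ms @ 3 + 803.571ms (3/2)
10. 2410.714ms @ 9/2 + 803.571ms (3/2)
11. 3214.286ms @ 6 + 229.592ms (3/7)
12. 3443.878ms @ 45/7 + 229.592ms (3/7)
13. 3673.469ms @ 48/7 + 229.592ms (3/7)
14. 3903.061ms @ 51/7 + 229.592ms (3/7)
15. 4132.653ms @ 54/7 + 229.592ms (3/7)
16. 4362.245ms @ 57/7 + 229.592ms (3/7)
17. 4591.837ms @ 60/7 + 229.592ms (3/7)
18. 4821.429ms @ 9 + 229.592ms (3/7)
19. 5051.02ms @ 66/7 + 229.592ms (3/7)
20. 5280.612ms @ 69/7 + 229.592ms (3/7)
21. 5510.204ms @ 72/7 + 229.592ms (3/7)
22. 5739.796ms @ 75/7 + 229.592ms (3/7)
23. 5969.388ms @ 78/7 + 229.592ms (3/7)
24. 6198.98ms @ 81/7 + 229.592ms (3/7)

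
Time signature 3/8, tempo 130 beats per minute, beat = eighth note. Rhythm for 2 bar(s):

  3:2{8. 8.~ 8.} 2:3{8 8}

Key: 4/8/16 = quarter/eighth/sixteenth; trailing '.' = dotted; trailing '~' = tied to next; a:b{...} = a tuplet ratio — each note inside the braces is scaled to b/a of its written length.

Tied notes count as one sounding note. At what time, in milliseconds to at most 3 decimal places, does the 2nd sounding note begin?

1. 0.0ms @ 0 + 461.538ms (1)
2. 461.538ms @ 1 + 923.077ms (2)
3. 1384.615ms @ 3 + 692.308ms (3/2)
4. 2076.923ms @ 9/2 + 692.308ms (3/2)

note 2 onset = 1b = 461.538ms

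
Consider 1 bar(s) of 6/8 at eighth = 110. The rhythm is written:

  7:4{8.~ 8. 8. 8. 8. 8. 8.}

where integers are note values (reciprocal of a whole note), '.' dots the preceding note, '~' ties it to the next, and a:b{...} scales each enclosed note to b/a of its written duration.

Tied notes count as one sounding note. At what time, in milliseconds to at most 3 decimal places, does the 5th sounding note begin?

1. 0.0ms @ 0 + 935.065ms (12/7)
2. 935.065ms @ 12/7 + 467.532ms (6/7)
3. 1402.597ms @ 18/7 + 467.532ms (6/7)
4. 1870.13ms @ 24/7 + 467.532ms (6/7)
5. 2337.662ms @ 30/7 + 467.532ms (6/7)
6. 2805.195ms @ 36/7 + 467.532ms (6/7)

note 5 onset = 30/7b = 2337.662ms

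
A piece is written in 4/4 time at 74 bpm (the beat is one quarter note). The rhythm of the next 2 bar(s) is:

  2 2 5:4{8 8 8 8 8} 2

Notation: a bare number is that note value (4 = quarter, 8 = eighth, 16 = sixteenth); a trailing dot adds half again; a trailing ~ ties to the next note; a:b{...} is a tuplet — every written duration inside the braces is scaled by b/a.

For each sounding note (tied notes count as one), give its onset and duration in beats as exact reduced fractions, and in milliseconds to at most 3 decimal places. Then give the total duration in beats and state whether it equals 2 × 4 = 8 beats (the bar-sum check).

1) 0.0ms=0b +1621.622ms=2b
2) 1621.622ms=2b +1621.622ms=2b
3) 3243.243ms=4b +324.324ms=2/5b
4) 3567.568ms=22/5b +324.324ms=2/5b
5) 3891.892ms=24/5b +324.324ms=2/5b
6) 4216.216ms=26/5b +324.324ms=2/5b
7) 4540.541ms=28/5b +324.324ms=2/5b
8) 4864.865ms=6b +1621.622ms=2b
Σ=8b of 8 (74bpm 4/4) — PASS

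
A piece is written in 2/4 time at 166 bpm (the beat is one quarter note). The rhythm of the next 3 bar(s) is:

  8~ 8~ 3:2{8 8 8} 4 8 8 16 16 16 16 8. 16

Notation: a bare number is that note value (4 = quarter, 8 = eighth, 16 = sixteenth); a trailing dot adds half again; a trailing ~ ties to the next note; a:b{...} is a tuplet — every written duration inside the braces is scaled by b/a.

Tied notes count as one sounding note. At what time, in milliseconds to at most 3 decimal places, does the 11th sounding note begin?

1. 0.0ms @ 0 + 481.928ms (4/3)
2. 481.928ms @ 4/3 + 120.482ms (1/3)
3. 602.41ms @ 5/3 + 120.482ms (1/3)
4. 722.892ms @ 2 + 361.446ms (1)
5. 1084.337ms @ 3 + 180.723ms (1/2)
6. 1265.06ms @ 7/2 + 180.723ms (1/2)
7. 1445.783ms @ 4 + 90.361ms (1/4)
8. 1536.145ms @ 17/4 + 90.361ms (1/4)
9. 1626.506ms @ 9/2 + 90.361ms (1/4)
10. 1716.867ms @ 19/4 + 90.361ms (1/4)
11. 1807.229ms @ 5 + 271.084ms (3/4)
12. 2078.313ms @ 23/4 + 90.361ms (1/4)

note 11 onset = 5b = 1807.229ms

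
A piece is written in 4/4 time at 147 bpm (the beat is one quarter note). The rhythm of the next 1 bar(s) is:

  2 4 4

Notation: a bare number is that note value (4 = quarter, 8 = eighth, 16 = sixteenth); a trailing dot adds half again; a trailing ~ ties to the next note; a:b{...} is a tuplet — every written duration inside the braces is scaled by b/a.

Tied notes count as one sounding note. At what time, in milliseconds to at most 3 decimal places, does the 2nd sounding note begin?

note 2 onset = 2b = 816.327ms

1. 0.0ms @ 0 + 816.327ms (2)
2. 816.327ms @ 2 + 408.163ms (1)
3. 1224.49ms @ 3 + 408.163ms (1)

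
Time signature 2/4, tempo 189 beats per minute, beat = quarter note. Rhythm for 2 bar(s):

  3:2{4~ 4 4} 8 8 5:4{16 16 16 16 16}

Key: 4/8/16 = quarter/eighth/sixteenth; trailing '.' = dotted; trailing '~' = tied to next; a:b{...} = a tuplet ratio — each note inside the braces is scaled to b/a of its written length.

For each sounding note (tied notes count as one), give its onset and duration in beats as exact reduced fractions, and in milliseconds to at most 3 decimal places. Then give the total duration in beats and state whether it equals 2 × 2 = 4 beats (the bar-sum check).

1) 0.0ms=0b +423.28ms=4/3b
2) 423.28ms=4/3b +211.64ms=2/3b
3) 634.921ms=2b +158.73ms=1/2b
4) 793.651ms=5/2b +158.73ms=1/2b
5) 952.381ms=3b +63.492ms=1/5b
6) 1015.873ms=16/5b +63.492ms=1/5b
7) 1079.365ms=17/5b +63.492ms=1/5b
8) 1142.857ms=18/5b +63.492ms=1/5b
9) 1206.349ms=19/5b +63.492ms=1/5b
Σ=4b of 4 (189bpm 2/4) — PASS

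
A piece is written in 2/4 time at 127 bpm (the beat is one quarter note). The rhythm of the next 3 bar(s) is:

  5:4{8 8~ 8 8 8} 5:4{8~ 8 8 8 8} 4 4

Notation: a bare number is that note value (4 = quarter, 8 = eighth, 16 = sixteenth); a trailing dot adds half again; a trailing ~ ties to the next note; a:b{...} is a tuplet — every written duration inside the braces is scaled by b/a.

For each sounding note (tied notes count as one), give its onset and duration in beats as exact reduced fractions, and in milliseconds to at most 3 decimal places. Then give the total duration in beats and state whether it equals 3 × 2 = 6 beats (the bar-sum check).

1) 0.0ms=0b +188.976ms=2/5b
2) 188.976ms=2/5b +377.953ms=4/5b
3) 566.929ms=6/5b +188.976ms=2/5b
4) 755.906ms=8/5b +188.976ms=2/5b
5) 944.882ms=2b +377.953ms=4/5b
6) 1322.835ms=14/5b +188.976ms=2/5b
7) 1511.811ms=16/5b +188.976ms=2/5b
8) 1700.787ms=18/5b +188.976ms=2/5b
9) 1889.764ms=4b +472.441ms=1b
10) 2362.205ms=5b +472.441ms=1b
Σ=6b of 6 (127bpm 2/4) — PASS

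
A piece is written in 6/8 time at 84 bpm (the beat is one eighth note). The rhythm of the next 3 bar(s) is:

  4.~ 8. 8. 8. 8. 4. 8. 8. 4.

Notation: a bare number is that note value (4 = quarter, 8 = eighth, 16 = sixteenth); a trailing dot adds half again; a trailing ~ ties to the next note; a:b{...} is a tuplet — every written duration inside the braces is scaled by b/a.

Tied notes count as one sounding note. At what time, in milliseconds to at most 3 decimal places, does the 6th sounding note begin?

note 6 onset = 12b = 8571.429ms

1. 0.0ms @ 0 + 3214.286ms (9/2)
2. 3214.286ms @ 9/2 + 1071.429ms (3/2)
3. 4285.714ms @ 6 + 1071.429ms (3/2)
4. 5357.143ms @ 15/2 + 1071.429ms (3/2)
5. 6428.571ms @ 9 + 2142.857ms (3)
6. 8571.429ms @ 12 + 1071.429ms (3/2)
7. 9642.857ms @ 27/2 + 1071.429ms (3/2)
8. 10714.286ms @ 15 + 2142.857ms (3)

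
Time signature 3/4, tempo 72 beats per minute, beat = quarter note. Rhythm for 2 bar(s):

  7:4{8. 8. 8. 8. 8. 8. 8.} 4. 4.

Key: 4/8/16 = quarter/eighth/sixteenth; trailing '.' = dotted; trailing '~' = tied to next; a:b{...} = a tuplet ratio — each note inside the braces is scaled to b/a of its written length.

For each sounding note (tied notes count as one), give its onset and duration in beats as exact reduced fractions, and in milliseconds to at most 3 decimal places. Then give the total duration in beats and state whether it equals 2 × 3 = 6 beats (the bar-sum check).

1) 0.0ms=0b +357.143ms=3/7b
2) 357.143ms=3/7b +357.143ms=3/7b
3) 714.286ms=6/7b +357.143ms=3/7b
4) 1071.429ms=9/7b +357.143ms=3/7b
5) 1428.571ms=12/7b +357.143ms=3/7b
6) 1785.714ms=15/7b +357.143ms=3/7b
7) 2142.857ms=18/7b +357.143ms=3/7b
8) 2500.0ms=3b +1250.0ms=3/2b
9) 3750.0ms=9/2b +1250.0ms=3/2b
Σ=6b of 6 (72bpm 3/4) — PASS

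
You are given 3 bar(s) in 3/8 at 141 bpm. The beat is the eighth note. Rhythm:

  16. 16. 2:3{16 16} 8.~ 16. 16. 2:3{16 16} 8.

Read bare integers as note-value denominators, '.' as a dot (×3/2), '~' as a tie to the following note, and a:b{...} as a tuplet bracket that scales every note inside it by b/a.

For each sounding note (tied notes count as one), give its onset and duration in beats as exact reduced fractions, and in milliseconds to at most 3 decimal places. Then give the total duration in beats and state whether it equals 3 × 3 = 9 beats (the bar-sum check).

1) 0.0ms=0b +319.149ms=3/4b
2) 319.149ms=3/4b +319.149ms=3/4b
3) 638.298ms=3/2b +319.149ms=3/4b
4) 957.447ms=9/4b +319.149ms=3/4b
5) 1276.596ms=3b +957.447ms=9/4b
6) 2234.043ms=21/4b +319.149ms=3/4b
7) 2553.191ms=6b +319.149ms=3/4b
8) 2872.34ms=27/4b +319.149ms=3/4b
9) 3191.489ms=15/2b +638.298ms=3/2b
Σ=9b of 9 (141bpm 3/8) — PASS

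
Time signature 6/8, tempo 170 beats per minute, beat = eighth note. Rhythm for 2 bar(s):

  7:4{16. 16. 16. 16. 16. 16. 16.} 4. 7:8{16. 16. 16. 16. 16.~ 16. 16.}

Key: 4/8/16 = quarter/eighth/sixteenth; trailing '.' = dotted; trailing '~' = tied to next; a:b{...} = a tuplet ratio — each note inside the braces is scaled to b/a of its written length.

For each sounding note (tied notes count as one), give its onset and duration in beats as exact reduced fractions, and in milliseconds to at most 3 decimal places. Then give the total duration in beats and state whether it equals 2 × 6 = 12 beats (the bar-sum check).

1) 0.0ms=0b +151.261ms=3/7b
2) 151.261ms=3/7b +151.261ms=3/7b
3) 302.521ms=6/7b +151.261ms=3/7b
4) 453.782ms=9/7b +151.261ms=3/7b
5) 605.042ms=12/7b +151.261ms=3/7b
6) 756.303ms=15/7b +151.261ms=3/7b
7) 907.563ms=18/7b +151.261ms=3/7b
8) 1058.824ms=3b +1058.824ms=3b
9) 2117.647ms=6b +302.521ms=6/7b
10) 2420.168ms=48/7b +302.521ms=6/7b
11) 2722.689ms=54/7b +302.521ms=6/7b
12) 3025.21ms=60/7b +302.521ms=6/7b
13) 3327.731ms=66/7b +605.042ms=12/7b
14) 3932.773ms=78/7b +302.521ms=6/7b
Σ=12b of 12 (170bpm 6/8) — PASS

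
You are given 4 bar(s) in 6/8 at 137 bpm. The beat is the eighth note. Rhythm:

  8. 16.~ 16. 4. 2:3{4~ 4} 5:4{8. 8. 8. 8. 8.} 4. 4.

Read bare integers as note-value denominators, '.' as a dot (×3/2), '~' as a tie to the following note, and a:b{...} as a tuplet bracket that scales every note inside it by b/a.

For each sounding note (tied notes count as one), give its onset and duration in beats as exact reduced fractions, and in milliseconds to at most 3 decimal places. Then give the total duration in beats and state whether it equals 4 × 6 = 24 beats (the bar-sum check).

1) 0.0ms=0b +656.934ms=3/2b
2) 656.934ms=3/2b +656.934ms=3/2b
3) 1313.869ms=3b +1313.869ms=3b
4) 2627.737ms=6b +2627.737ms=6b
5) 5255.474ms=12b +525.547ms=6/5b
6) 5781.022ms=66/5b +525.547ms=6/5b
7) 6306.569ms=72/5b +525.547ms=6/5b
8) 6832.117ms=78/5b +525.547ms=6/5b
9) 7357.664ms=84/5b +525.547ms=6/5b
10) 7883.212ms=18b +1313.869ms=3b
11) 9197.08ms=21b +1313.869ms=3b
Σ=24b of 24 (137bpm 6/8) — PASS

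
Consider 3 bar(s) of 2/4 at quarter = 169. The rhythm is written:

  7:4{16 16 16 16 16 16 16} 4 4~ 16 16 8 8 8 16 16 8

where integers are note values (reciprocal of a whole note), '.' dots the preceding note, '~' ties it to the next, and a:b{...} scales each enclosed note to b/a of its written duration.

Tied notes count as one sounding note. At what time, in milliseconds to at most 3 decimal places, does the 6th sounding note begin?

1. 0.0ms @ 0 + 50.719ms (1/7)
2. 50.719ms @ 1/7 + 50.719ms (1/7)
3. 101.437ms @ 2/7 + 50.719ms (1/7)
4. 152.156ms @ 3/7 + 50.719ms (1/7)
5. 202.874ms @ 4/7 + 50.719ms (1/7)
6. 253.593ms @ 5/7 + 50.719ms (1/7)
7. 304.311ms @ 6/7 + 50.719ms (1/7)
8. 355.03ms @ 1 + 355.03ms (1)
9. 710.059ms @ 2 + 443.787ms (5/4)
10. 1153.846ms @ 13/4 + 88.757ms (1/4)
11. 1242.604ms @ 7/2 + 177.515ms (1/2)
12. 1420.118ms @ 4 + 177.515ms (1/2)
13. 1597.633ms @ 9/2 + 177.515ms (1/2)
14. 1775.148ms @ 5 + 88.757ms (1/4)
15. 1863.905ms @ 21/4 + 88.757ms (1/4)
16. 1952.663ms @ 11/2 + 177.515ms (1/2)

note 6 onset = 5/7b = 253.593ms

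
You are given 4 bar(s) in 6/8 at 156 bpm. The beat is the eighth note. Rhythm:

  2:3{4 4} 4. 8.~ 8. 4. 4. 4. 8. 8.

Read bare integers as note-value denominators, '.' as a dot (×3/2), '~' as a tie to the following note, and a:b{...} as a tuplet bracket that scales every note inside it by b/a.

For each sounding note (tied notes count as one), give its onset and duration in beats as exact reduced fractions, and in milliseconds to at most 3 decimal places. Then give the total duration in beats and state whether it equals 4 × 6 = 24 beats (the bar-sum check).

1) 0.0ms=0b +1153.846ms=3b
2) 1153.846ms=3b +1153.846ms=3b
3) 2307.692ms=6b +1153.846ms=3b
4) 3461.538ms=9b +1153.846ms=3b
5) 4615.385ms=12b +1153.846ms=3b
6) 5769.231ms=15b +1153.846ms=3b
7) 6923.077ms=18b +1153.846ms=3b
8) 8076.923ms=21b +576.923ms=3/2b
9) 8653.846ms=45/2b +576.923ms=3/2b
Σ=24b of 24 (156bpm 6/8) — PASS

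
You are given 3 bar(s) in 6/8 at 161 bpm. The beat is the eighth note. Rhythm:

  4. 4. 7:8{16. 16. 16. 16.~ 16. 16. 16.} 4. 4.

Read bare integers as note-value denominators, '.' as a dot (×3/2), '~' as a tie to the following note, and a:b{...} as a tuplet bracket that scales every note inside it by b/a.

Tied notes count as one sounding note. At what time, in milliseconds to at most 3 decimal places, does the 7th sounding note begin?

note 7 onset = 72/7b = 3833.185ms

1. 0.0ms @ 0 + 1118.012ms (3)
2. 1118.012ms @ 3 + 1118.012ms (3)
3. 2236.025ms @ 6 + 319.432ms (6/7)
4. 2555.457ms @ 48/7 + 319.432ms (6/7)
5. 2874.889ms @ 54/7 + 319.432ms (6/7)
6. 3194.321ms @ 60/7 + 638.864ms (12/7)
7. 3833.185ms @ 72/7 + 319.432ms (6/7)
8. 4152.618ms @ 78/7 + 319.432ms (6/7)
9. 4472.05ms @ 12 + 1118.012ms (3)
10. 5590.062ms @ 15 + 1118.012ms (3)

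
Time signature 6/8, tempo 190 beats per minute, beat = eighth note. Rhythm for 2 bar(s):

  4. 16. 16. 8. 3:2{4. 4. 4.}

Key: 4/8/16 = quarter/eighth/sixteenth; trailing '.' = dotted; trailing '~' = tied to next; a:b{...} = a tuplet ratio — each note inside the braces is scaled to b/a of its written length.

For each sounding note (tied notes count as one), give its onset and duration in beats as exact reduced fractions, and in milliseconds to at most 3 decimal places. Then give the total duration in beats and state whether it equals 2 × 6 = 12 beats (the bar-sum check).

1) 0.0ms=0b +947.368ms=3b
2) 947.368ms=3b +236.842ms=3/4b
3) 1184.211ms=15/4b +236.842ms=3/4b
4) 1421.053ms=9/2b +473.684ms=3/2b
5) 1894.737ms=6b +631.579ms=2b
6) 2526.316ms=8b +631.579ms=2b
7) 3157.895ms=10b +631.579ms=2b
Σ=12b of 12 (190bpm 6/8) — PASS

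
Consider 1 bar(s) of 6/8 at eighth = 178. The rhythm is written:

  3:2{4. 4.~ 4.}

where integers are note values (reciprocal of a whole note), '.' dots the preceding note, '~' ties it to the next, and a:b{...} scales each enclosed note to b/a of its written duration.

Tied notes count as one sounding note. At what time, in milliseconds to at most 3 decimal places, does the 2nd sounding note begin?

note 2 onset = 2b = 674.157ms

1. 0.0ms @ 0 + 674.157ms (2)
2. 674.157ms @ 2 + 1348.315ms (4)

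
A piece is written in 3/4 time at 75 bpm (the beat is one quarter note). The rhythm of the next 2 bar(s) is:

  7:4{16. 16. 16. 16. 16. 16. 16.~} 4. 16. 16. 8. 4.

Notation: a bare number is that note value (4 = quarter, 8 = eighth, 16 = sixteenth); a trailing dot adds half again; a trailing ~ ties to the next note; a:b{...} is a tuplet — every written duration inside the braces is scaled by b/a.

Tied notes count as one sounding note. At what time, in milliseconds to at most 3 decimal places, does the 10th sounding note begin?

note 10 onset = 15/4b = 3000.0ms

1. 0.0ms @ 0 + 171.429ms (3/14)
2. 171.429ms @ 3/14 + 171.429ms (3/14)
3. 342.857ms @ 3/7 + 171.429ms (3/14)
4. 514.286ms @ 9/14 + 171.429ms (3/14)
5. 685.714ms @ 6/7 + 171.429ms (3/14)
6. 857.143ms @ 15/14 + 171.429ms (3/14)
7. 1028.571ms @ 9/7 + 1371.429ms (12/7)
8. 2400.0ms @ 3 + 300.0ms (3/8)
9. 2700.0ms @ 27/8 + 300.0ms (3/8)
10. 3000.0ms @ 15/4 + 600.0ms (3/4)
11. 3600.0ms @ 9/2 + 1200.0ms (3/2)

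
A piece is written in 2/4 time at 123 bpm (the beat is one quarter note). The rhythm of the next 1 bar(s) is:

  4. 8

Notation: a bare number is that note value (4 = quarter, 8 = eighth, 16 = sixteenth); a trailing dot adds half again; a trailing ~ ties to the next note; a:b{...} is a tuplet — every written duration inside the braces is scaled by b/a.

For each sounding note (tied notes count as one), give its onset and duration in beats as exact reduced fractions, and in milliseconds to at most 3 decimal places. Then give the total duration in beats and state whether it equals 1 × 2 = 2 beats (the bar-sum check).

1) 0.0ms=0b +731.707ms=3/2b
2) 731.707ms=3/2b +243.902ms=1/2b
Σ=2b of 2 (123bpm 2/4) — PASS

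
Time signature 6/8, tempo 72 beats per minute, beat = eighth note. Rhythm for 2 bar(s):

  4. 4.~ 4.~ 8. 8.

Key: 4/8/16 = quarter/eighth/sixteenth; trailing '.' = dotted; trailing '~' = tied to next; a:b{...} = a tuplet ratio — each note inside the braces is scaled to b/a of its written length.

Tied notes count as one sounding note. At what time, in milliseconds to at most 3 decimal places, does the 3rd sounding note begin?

1. 0.0ms @ 0 + 2500.0ms (3)
2. 2500.0ms @ 3 + 6250.0ms (15/2)
3. 8750.0ms @ 21/2 + 1250.0ms (3/2)

note 3 onset = 21/2b = 8750.0ms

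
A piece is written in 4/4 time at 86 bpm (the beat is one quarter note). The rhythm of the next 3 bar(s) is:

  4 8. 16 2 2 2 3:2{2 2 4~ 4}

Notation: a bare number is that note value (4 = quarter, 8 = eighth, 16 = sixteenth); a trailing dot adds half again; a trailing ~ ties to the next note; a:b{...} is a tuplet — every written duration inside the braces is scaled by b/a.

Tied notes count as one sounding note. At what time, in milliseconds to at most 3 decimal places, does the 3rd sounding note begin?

note 3 onset = 7/4b = 1220.93ms

1. 0.0ms @ 0 + 697.674ms (1)
2. 697.674ms @ 1 + 523.256ms (3/4)
3. 1220.93ms @ 7/4 + 174.419ms (1/4)
4. 1395.349ms @ 2 + 1395.349ms (2)
5. 2790.698ms @ 4 + 1395.349ms (2)
6. 4186.047ms @ 6 + 1395.349ms (2)
7. 5581.395ms @ 8 + 930.233ms (4/3)
8. 6511.628ms @ 28/3 + 930.233ms (4/3)
9. 7441.86ms @ 32/3 + 930.233ms (4/3)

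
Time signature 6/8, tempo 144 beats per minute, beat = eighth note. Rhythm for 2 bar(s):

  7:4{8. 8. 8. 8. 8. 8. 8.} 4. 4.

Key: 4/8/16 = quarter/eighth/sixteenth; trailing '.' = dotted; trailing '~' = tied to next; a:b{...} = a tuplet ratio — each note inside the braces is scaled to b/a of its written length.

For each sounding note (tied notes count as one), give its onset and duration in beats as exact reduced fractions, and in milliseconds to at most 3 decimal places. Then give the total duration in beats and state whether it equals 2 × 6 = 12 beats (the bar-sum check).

1) 0.0ms=0b +357.143ms=6/7b
2) 357.143ms=6/7b +357.143ms=6/7b
3) 714.286ms=12/7b +357.143ms=6/7b
4) 1071.429ms=18/7b +357.143ms=6/7b
5) 1428.571ms=24/7b +357.143ms=6/7b
6) 1785.714ms=30/7b +357.143ms=6/7b
7) 2142.857ms=36/7b +357.143ms=6/7b
8) 2500.0ms=6b +1250.0ms=3b
9) 3750.0ms=9b +1250.0ms=3b
Σ=12b of 12 (144bpm 6/8) — PASS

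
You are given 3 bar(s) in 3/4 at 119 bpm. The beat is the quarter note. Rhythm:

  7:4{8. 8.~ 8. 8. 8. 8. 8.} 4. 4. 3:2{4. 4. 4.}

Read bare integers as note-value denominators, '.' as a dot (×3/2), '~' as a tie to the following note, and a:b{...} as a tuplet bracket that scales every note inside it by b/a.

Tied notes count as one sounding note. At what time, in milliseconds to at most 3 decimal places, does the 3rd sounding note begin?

1. 0.0ms @ 0 + 216.086ms (3/7)
2. 216.086ms @ 3/7 + 432.173ms (6/7)
3. 648.259ms @ 9/7 + 216.086ms (3/7)
4. 864.346ms @ 12/7 + 216.086ms (3/7)
5. 1080.432ms @ 15/7 + 216.086ms (3/7)
6. 1296.519ms @ 18/7 + 216.086ms (3/7)
7. 1512.605ms @ 3 + 756.303ms (3/2)
8. 2268.908ms @ 9/2 + 756.303ms (3/2)
9. 3025.21ms @ 6 + 504.202ms (1)
10. 3529.412ms @ 7 + 504.202ms (1)
11. 4033.613ms @ 8 + 504.202ms (1)

note 3 onset = 9/7b = 648.259ms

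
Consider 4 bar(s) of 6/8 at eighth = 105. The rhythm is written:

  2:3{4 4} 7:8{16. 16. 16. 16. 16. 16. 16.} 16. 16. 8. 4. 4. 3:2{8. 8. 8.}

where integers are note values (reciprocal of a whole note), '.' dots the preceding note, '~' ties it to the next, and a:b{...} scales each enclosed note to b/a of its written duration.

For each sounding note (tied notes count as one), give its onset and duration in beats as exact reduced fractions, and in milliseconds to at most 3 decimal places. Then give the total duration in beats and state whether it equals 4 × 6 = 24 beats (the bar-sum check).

1) 0.0ms=0b +1714.286ms=3b
2) 1714.286ms=3b +1714.286ms=3b
3) 3428.571ms=6b +489.796ms=6/7b
4) 3918.367ms=48/7b +489.796ms=6/7b
5) 4408.163ms=54/7b +489.796ms=6/7b
6) 4897.959ms=60/7b +489.796ms=6/7b
7) 5387.755ms=66/7b +489.796ms=6/7b
8) 5877.551ms=72/7b +489.796ms=6/7b
9) 6367.347ms=78/7b +489.796ms=6/7b
10) 6857.143ms=12b +428.571ms=3/4b
11) 7285.714ms=51/4b +428.571ms=3/4b
12) 7714.286ms=27/2b +857.143ms=3/2b
13) 8571.429ms=15b +1714.286ms=3b
14) 10285.714ms=18b +1714.286ms=3b
15) 12000.0ms=21b +571.429ms=1b
16) 12571.429ms=22b +571.429ms=1b
17) 13142.857ms=23b +571.429ms=1b
Σ=24b of 24 (105bpm 6/8) — PASS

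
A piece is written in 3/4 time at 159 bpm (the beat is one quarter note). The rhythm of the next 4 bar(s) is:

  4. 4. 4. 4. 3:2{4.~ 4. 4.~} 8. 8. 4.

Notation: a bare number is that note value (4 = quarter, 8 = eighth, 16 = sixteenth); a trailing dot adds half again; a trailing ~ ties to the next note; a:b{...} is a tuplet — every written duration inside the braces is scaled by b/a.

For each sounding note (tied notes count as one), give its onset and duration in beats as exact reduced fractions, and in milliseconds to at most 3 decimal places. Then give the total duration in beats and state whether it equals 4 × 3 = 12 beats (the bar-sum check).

1) 0.0ms=0b +566.038ms=3/2b
2) 566.038ms=3/2b +566.038ms=3/2b
3) 1132.075ms=3b +566.038ms=3/2b
4) 1698.113ms=9/2b +566.038ms=3/2b
5) 2264.151ms=6b +754.717ms=2b
6) 3018.868ms=8b +660.377ms=7/4b
7) 3679.245ms=39/4b +283.019ms=3/4b
8) 3962.264ms=21/2b +566.038ms=3/2b
Σ=12b of 12 (159bpm 3/4) — PASS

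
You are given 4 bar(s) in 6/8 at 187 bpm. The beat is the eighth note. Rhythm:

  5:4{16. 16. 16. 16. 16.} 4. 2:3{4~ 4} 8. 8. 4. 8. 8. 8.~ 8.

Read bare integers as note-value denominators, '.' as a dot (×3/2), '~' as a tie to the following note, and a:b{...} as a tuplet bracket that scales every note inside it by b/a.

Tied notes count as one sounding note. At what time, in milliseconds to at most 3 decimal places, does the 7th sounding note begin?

note 7 onset = 6b = 1925.134ms

1. 0.0ms @ 0 + 192.513ms (3/5)
2. 192.513ms @ 3/5 + 192.513ms (3/5)
3. 385.027ms @ 6/5 + 192.513ms (3/5)
4. 577.54ms @ 9/5 + 192.513ms (3/5)
5. 770.053ms @ 12/5 + 192.513ms (3/5)
6. 962.567ms @ 3 + 962.567ms (3)
7. 1925.134ms @ 6 + 1925.134ms (6)
8. 3850.267ms @ 12 + 481.283ms (3/2)
9. 4331.551ms @ 27/2 + 481.283ms (3/2)
10. 4812.834ms @ 15 + 962.567ms (3)
11. 5775.401ms @ 18 + 481.283ms (3/2)
12. 6256.684ms @ 39/2 + 481.283ms (3/2)
13. 6737.968ms @ 21 + 962.567ms (3)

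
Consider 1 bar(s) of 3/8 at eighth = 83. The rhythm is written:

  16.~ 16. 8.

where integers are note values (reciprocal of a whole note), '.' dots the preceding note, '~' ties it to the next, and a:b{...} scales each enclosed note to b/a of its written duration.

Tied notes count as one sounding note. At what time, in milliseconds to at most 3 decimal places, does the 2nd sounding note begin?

1. 0.0ms @ 0 + 1084.337ms (3/2)
2. 1084.337ms @ 3/2 + 1084.337ms (3/2)

note 2 onset = 3/2b = 1084.337ms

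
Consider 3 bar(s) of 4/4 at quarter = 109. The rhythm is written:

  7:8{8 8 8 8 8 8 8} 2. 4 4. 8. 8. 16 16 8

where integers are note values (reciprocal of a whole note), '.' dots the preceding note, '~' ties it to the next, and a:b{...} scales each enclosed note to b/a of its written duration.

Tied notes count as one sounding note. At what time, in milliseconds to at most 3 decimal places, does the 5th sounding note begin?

note 5 onset = 16/7b = 1258.191ms

1. 0.0ms @ 0 + 314.548ms (4/7)
2. 314.548ms @ 4/7 + 314.548ms (4/7)
3. 629.096ms @ 8/7 + 314.548ms (4/7)
4. 943.644ms @ 12/7 + 314.548ms (4/7)
5. 1258.191ms @ 16/7 + 314.548ms (4/7)
6. 1572.739ms @ 20/7 + 314.548ms (4/7)
7. 1887.287ms @ 24/7 + 314.548ms (4/7)
8. 2201.835ms @ 4 + 1651.376ms (3)
9. 3853.211ms @ 7 + 550.459ms (1)
10. 4403.67ms @ 8 + 825.688ms (3/2)
11. 5229.358ms @ 19/2 + 412.844ms (3/4)
12. 5642.202ms @ 41/4 + 412.844ms (3/4)
13. 6055.046ms @ 11 + 137.615ms (1/4)
14. 6192.661ms @ 45/4 + 137.615ms (1/4)
15. 6330.275ms @ 23/2 + 275.229ms (1/2)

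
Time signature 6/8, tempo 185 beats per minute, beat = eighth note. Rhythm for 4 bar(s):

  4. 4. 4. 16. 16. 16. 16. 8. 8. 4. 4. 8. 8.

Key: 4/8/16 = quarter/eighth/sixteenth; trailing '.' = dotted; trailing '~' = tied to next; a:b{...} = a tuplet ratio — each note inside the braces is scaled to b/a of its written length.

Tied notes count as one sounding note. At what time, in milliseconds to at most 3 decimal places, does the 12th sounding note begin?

1. 0.0ms @ 0 + 972.973ms (3)
2. 972.973ms @ 3 + 972.973ms (3)
3. 1945.946ms @ 6 + 972.973ms (3)
4. 2918.919ms @ 9 + 243.243ms (3/4)
5. 3162.162ms @ 39/4 + 243.243ms (3/4)
6. 3405.405ms @ 21/2 + 243.243ms (3/4)
7. 3648.649ms @ 45/4 + 243.243ms (3/4)
8. 3891.892ms @ 12 + 486.486ms (3/2)
9. 4378.378ms @ 27/2 + 486.486ms (3/2)
10. 4864.865ms @ 15 + 972.973ms (3)
11. 5837.838ms @ 18 + 972.973ms (3)
12. 6810.811ms @ 21 + 486.486ms (3/2)
13. 7297.297ms @ 45/2 + 486.486ms (3/2)

note 12 onset = 21b = 6810.811ms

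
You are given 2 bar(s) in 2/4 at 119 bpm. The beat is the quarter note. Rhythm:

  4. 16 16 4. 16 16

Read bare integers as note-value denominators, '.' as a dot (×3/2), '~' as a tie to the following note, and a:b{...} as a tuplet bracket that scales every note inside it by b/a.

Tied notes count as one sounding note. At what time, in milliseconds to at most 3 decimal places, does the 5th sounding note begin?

1. 0.0ms @ 0 + 756.303ms (3/2)
2. 756.303ms @ 3/2 + 126.05ms (1/4)
3. 882.353ms @ 7/4 + 126.05ms (1/4)
4. 1008.403ms @ 2 + 756.303ms (3/2)
5. 1764.706ms @ 7/2 + 126.05ms (1/4)
6. 1890.756ms @ 15/4 + 126.05ms (1/4)

note 5 onset = 7/2b = 1764.706ms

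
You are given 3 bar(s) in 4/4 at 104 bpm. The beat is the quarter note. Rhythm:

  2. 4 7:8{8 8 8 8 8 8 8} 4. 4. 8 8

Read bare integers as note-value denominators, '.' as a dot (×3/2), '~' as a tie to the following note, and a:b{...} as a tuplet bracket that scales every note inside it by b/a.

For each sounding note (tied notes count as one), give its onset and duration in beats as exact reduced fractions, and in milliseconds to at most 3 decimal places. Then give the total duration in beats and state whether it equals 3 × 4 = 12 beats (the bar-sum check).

1) 0.0ms=0b +1730.769ms=3b
2) 1730.769ms=3b +576.923ms=1b
3) 2307.692ms=4b +329.67ms=4/7b
4) 2637.363ms=32/7b +329.67ms=4/7b
5) 2967.033ms=36/7b +329.67ms=4/7b
6) 3296.703ms=40/7b +329.67ms=4/7b
7) 3626.374ms=44/7b +329.67ms=4/7b
8) 3956.044ms=48/7b +329.67ms=4/7b
9) 4285.714ms=52/7b +329.67ms=4/7b
10) 4615.385ms=8b +865.385ms=3/2b
11) 5480.769ms=19/2b +865.385ms=3/2b
12) 6346.154ms=11b +288.462ms=1/2b
13) 6634.615ms=23/2b +288.462ms=1/2b
Σ=12b of 12 (104bpm 4/4) — PASS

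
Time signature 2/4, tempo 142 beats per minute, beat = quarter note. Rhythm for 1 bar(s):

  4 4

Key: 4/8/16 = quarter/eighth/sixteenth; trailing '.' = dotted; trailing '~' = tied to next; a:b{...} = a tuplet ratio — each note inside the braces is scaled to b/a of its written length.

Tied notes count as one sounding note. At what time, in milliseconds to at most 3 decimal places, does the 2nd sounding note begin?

note 2 onset = 1b = 422.535ms

1. 0.0ms @ 0 + 422.535ms (1)
2. 422.535ms @ 1 + 422.535ms (1)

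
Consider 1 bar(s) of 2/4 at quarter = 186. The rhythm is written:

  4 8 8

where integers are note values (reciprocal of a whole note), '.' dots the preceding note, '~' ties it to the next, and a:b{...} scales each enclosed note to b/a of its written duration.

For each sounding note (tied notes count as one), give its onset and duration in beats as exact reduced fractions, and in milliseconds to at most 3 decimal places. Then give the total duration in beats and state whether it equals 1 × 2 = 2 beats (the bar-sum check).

1) 0.0ms=0b +322.581ms=1b
2) 322.581ms=1b +161.29ms=1/2b
3) 483.871ms=3/2b +161.29ms=1/2b
Σ=2b of 2 (186bpm 2/4) — PASS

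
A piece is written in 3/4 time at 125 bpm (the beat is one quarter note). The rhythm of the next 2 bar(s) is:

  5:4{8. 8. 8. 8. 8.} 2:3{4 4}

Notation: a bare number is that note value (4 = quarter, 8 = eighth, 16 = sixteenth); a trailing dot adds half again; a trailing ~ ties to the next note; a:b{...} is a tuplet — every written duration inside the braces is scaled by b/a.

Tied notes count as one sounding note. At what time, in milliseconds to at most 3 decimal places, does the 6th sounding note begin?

note 6 onset = 3b = 1440.0ms

1. 0.0ms @ 0 + 288.0ms (3/5)
2. 288.0ms @ 3/5 + 288.0ms (3/5)
3. 576.0ms @ 6/5 + 288.0ms (3/5)
4. 864.0ms @ 9/5 + 288.0ms (3/5)
5. 1152.0ms @ 12/5 + 288.0ms (3/5)
6. 1440.0ms @ 3 + 720.0ms (3/2)
7. 2160.0ms @ 9/2 + 720.0ms (3/2)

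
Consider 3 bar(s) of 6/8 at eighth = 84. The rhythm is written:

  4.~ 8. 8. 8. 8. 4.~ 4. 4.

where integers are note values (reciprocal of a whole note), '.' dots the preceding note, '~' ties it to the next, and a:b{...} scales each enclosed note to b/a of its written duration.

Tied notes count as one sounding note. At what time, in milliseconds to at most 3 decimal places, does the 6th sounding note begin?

1. 0.0ms @ 0 + 3214.286ms (9/2)
2. 3214.286ms @ 9/2 + 1071.429ms (3/2)
3. 4285.714ms @ 6 + 1071.429ms (3/2)
4. 5357.143ms @ 15/2 + 1071.429ms (3/2)
5. 6428.571ms @ 9 + 4285.714ms (6)
6. 10714.286ms @ 15 + 2142.857ms (3)

note 6 onset = 15b = 10714.286ms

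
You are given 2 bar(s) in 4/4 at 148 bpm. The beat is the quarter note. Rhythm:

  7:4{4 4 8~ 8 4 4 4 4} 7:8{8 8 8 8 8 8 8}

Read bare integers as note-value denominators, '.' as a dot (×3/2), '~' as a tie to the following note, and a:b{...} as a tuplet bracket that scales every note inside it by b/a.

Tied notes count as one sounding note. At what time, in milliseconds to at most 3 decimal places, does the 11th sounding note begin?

1. 0.0ms @ 0 + 231.66ms (4/7)
2. 231.66ms @ 4/7 + 231.66ms (4/7)
3. 463.32ms @ 8/7 + 231.66ms (4/7)
4. 694.981ms @ 12/7 + 231.66ms (4/7)
5. 926.641ms @ 16/7 + 231.66ms (4/7)
6. 1158.301ms @ 20/7 + 231.66ms (4/7)
7. 1389.961ms @ 24/7 + 231.66ms (4/7)
8. 1621.622ms @ 4 + 231.66ms (4/7)
9. 1853.282ms @ 32/7 + 231.66ms (4/7)
10. 2084.942ms @ 36/7 + 231.66ms (4/7)
11. 2316.602ms @ 40/7 + 231.66ms (4/7)
12. 2548.263ms @ 44/7 + 231.66ms (4/7)
13. 2779.923ms @ 48/7 + 231.66ms (4/7)
14. 3011.583ms @ 52/7 + 231.66ms (4/7)

note 11 onset = 40/7b = 2316.602ms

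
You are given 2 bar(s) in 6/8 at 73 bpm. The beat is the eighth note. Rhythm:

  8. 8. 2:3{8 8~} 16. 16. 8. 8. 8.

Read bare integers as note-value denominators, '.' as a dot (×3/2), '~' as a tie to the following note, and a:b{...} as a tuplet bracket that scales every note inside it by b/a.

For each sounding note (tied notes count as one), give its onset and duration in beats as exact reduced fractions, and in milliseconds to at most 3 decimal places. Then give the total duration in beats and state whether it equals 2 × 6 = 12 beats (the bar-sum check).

1) 0.0ms=0b +1232.877ms=3/2b
2) 1232.877ms=3/2b +1232.877ms=3/2b
3) 2465.753ms=3b +1232.877ms=3/2b
4) 3698.63ms=9/2b +1849.315ms=9/4b
5) 5547.945ms=27/4b +616.438ms=3/4b
6) 6164.384ms=15/2b +1232.877ms=3/2b
7) 7397.26ms=9b +1232.877ms=3/2b
8) 8630.137ms=21/2b +1232.877ms=3/2b
Σ=12b of 12 (73bpm 6/8) — PASS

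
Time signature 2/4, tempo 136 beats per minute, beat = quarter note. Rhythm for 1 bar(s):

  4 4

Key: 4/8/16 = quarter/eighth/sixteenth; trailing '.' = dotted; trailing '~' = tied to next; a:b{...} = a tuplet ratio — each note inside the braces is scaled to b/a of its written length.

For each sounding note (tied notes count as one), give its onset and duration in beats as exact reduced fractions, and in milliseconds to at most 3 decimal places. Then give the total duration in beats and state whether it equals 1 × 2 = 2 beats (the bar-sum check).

1) 0.0ms=0b +441.176ms=1b
2) 441.176ms=1b +441.176ms=1b
Σ=2b of 2 (136bpm 2/4) — PASS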